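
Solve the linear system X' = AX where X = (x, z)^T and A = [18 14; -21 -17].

Coefficient matrix A = [[18, 14], [-21, -17]].
Characteristic polynomial det(A - λI) = λ^2 - λ - 12 = 0.
Eigenvalues λ = 4, -3.
For λ=4: (A-λI) row 1 is [14, 14], so an eigenvector is (1, -1).
For λ=-3: (A-λI) row 1 is [21, 14], so an eigenvector is (2, -3).
General solution: K_1e^(4t)(1,-1) + K_2e^(-3t)(2,-3).

x(t) = K_1e^(4t) + 2K_2e^(-3t), z(t) = -K_1e^(4t) - 3K_2e^(-3t)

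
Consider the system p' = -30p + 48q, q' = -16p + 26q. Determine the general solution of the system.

p(t) = 2c_1e^(-6t) + 3c_2e^(2t), q(t) = c_1e^(-6t) + 2c_2e^(2t)

Coefficient matrix A = [[-30, 48], [-16, 26]].
Characteristic polynomial det(A - λI) = λ^2 + 4λ - 12 = 0.
Eigenvalues λ = -6, 2.
For λ=-6: (A-λI) row 1 is [-24, 48], so an eigenvector is (2, 1).
For λ=2: (A-λI) row 1 is [-32, 48], so an eigenvector is (3, 2).
General solution: c_1e^(-6t)(2,1) + c_2e^(2t)(3,2).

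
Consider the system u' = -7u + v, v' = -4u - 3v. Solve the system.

Coefficient matrix A = [[-7, 1], [-4, -3]].
Characteristic polynomial det(A - λI) = λ^2 + 10λ + 25 = 0.
Single eigenvalue λ = -5 with algebraic multiplicity 2.
Eigenvector v = (-1,-2); generalized eigenvector w with (A-λI)w=v is (-1,-3).
General solution: e^(-5t)[K_1·v + K_2·(t·v + w)].

u(t) = -K_1e^(-5t) - K_2te^(-5t) - K_2e^(-5t), v(t) = -2K_1e^(-5t) - 2K_2te^(-5t) - 3K_2e^(-5t)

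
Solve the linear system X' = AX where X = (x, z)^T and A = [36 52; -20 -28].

Coefficient matrix A = [[36, 52], [-20, -28]].
Characteristic polynomial det(A - λI) = λ^2 - 8λ + 32 = 0.
Eigenvalues λ = 4 ± 4i (complex conjugate pair).
For λ=4+4i: an eigenvector is (-3,2) - i(2,-1) = (-3 - 2i, 2 + i).
A real fundamental pair from Re and Im of e^((4+4i)t)v: X_1 = e^(4t)(cos(4t)·(-3,2) + sin(4t)·(2,-1)), X_2 = e^(4t)(sin(4t)·(-3,2) - cos(4t)·(2,-1)).
General solution: c_1X_1 + c_2X_2.

x(t) = 2c_1e^(4t)sin(4t) - 3c_1e^(4t)cos(4t) - 3c_2e^(4t)sin(4t) - 2c_2e^(4t)cos(4t), z(t) = -c_1e^(4t)sin(4t) + 2c_1e^(4t)cos(4t) + 2c_2e^(4t)sin(4t) + c_2e^(4t)cos(4t)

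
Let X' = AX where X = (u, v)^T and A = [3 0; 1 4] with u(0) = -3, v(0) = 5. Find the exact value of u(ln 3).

A = [[3,0],[1,4]]; eigenvalues λ = 3, 4.
Eigenvectors: (1,-1) for λ=3, (0,-1) for λ=4.
From the initial condition, c_1 = -3, c_2 = -2.
u(ln 3) = (-3)(3^3)(1) + (-2)(3^4)(0) = -81.

-81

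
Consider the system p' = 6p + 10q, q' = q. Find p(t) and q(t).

Coefficient matrix A = [[6, 10], [0, 1]].
Characteristic polynomial det(A - λI) = λ^2 - 7λ + 6 = 0.
Eigenvalues λ = 1, 6.
For λ=1: (A-λI) row 1 is [5, 10], so an eigenvector is (2, -1).
For λ=6: (A-λI) row 1 is [0, 10], so an eigenvector is (-1, 0).
General solution: c_1e^(t)(2,-1) + c_2e^(6t)(-1,0).

p(t) = 2c_1e^(t) - c_2e^(6t), q(t) = -c_1e^(t)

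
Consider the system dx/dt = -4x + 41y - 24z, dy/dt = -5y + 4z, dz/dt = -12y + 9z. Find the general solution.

Coefficient matrix A = [[-4, 41, -24], [0, -5, 4], [0, -12, 9]].
det(A - λI) = 0 gives eigenvalues λ = 3, 1, -4.
For λ=3: eigenvector (1,-1,-2).
For λ=1: eigenvector (-2,-2,-3).
For λ=-4: eigenvector (1,0,0).
General solution: C_1e^(3t)(1,-1,-2) + C_2e^(t)(-2,-2,-3) + C_3e^(-4t)(1,0,0).

x(t) = C_1e^(3t) - 2C_2e^(t) + C_3e^(-4t), y(t) = -C_1e^(3t) - 2C_2e^(t), z(t) = -2C_1e^(3t) - 3C_2e^(t)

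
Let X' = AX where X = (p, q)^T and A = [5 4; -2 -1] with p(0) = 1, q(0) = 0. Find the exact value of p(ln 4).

124

A = [[5,4],[-2,-1]]; eigenvalues λ = 3, 1.
Eigenvectors: (2,-1) for λ=3, (-1,1) for λ=1.
From the initial condition, c_1 = 1, c_2 = 1.
p(ln 4) = (1)(4^3)(2) + (1)(4^1)(-1) = 124.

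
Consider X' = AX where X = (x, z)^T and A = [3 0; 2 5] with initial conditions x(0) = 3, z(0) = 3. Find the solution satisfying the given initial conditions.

Coefficient matrix A = [[3, 0], [2, 5]].
Characteristic polynomial det(A - λI) = λ^2 - 8λ + 15 = 0.
Eigenvalues λ = 5, 3.
For λ=5: (A-λI) row 1 is [-2, 0], so an eigenvector is (0, 1).
For λ=3: (A-λI) row 2 is [2, 2], so an eigenvector is (1, -1).
General solution: C_1e^(5t)(0,1) + C_2e^(3t)(1,-1).
Applying x(0)=3, z(0)=3 gives C_1=6, C_2=3.

x(t) = 3e^(3t), z(t) = 6e^(5t) - 3e^(3t)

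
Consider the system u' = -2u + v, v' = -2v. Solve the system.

u(t) = -C_1e^(-2t) - C_2te^(-2t) + 2C_2e^(-2t), v(t) = -C_2e^(-2t)

Coefficient matrix A = [[-2, 1], [0, -2]].
Characteristic polynomial det(A - λI) = λ^2 + 4λ + 4 = 0.
Single eigenvalue λ = -2 with algebraic multiplicity 2.
Eigenvector v = (-1,0); generalized eigenvector w with (A-λI)w=v is (2,-1).
General solution: e^(-2t)[C_1·v + C_2·(t·v + w)].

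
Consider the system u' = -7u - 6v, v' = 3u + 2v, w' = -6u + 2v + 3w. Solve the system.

u(t) = 2K_1e^(-4t) - K_2e^(-t), v(t) = -K_1e^(-4t) + K_2e^(-t), w(t) = 2K_1e^(-4t) - 2K_2e^(-t) + K_3e^(3t)

Coefficient matrix A = [[-7, -6, 0], [3, 2, 0], [-6, 2, 3]].
det(A - λI) = 0 gives eigenvalues λ = -4, -1, 3.
For λ=-4: eigenvector (2,-1,2).
For λ=-1: eigenvector (-1,1,-2).
For λ=3: eigenvector (0,0,1).
General solution: K_1e^(-4t)(2,-1,2) + K_2e^(-t)(-1,1,-2) + K_3e^(3t)(0,0,1).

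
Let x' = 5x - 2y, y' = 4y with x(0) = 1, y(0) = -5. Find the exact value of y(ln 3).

-405

A = [[5,-2],[0,4]]; eigenvalues λ = 5, 4.
Eigenvectors: (1,0) for λ=5, (-2,-1) for λ=4.
From the initial condition, c_1 = 11, c_2 = 5.
y(ln 3) = (11)(3^5)(0) + (5)(3^4)(-1) = -405.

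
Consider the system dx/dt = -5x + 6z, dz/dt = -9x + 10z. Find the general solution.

x(t) = -2c_1e^(4t) + c_2e^(t), z(t) = -3c_1e^(4t) + c_2e^(t)

Coefficient matrix A = [[-5, 6], [-9, 10]].
Characteristic polynomial det(A - λI) = λ^2 - 5λ + 4 = 0.
Eigenvalues λ = 4, 1.
For λ=4: (A-λI) row 1 is [-9, 6], so an eigenvector is (-2, -3).
For λ=1: (A-λI) row 1 is [-6, 6], so an eigenvector is (1, 1).
General solution: c_1e^(4t)(-2,-3) + c_2e^(t)(1,1).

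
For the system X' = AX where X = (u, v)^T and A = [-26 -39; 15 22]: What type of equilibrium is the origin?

A = [[-26,-39],[15,22]]; det(A-λI) = λ^2 + 4λ + 13.
λ = -2 ± 3i: negative real part.

stable spiral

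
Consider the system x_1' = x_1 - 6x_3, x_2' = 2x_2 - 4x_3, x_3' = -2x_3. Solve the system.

x_1(t) = 2C_1e^(-2t) + C_3e^(t), x_2(t) = C_1e^(-2t) + C_2e^(2t), x_3(t) = C_1e^(-2t)

Coefficient matrix A = [[1, 0, -6], [0, 2, -4], [0, 0, -2]].
det(A - λI) = 0 gives eigenvalues λ = -2, 2, 1.
For λ=-2: eigenvector (2,1,1).
For λ=2: eigenvector (0,1,0).
For λ=1: eigenvector (1,0,0).
General solution: C_1e^(-2t)(2,1,1) + C_2e^(2t)(0,1,0) + C_3e^(t)(1,0,0).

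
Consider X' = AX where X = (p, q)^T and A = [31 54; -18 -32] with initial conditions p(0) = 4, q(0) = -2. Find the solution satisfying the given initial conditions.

p(t) = 4e^(4t), q(t) = -2e^(4t)

Coefficient matrix A = [[31, 54], [-18, -32]].
Characteristic polynomial det(A - λI) = λ^2 + λ - 20 = 0.
Eigenvalues λ = -5, 4.
For λ=-5: (A-λI) row 1 is [36, 54], so an eigenvector is (-3, 2).
For λ=4: (A-λI) row 1 is [27, 54], so an eigenvector is (-2, 1).
General solution: c_1e^(-5t)(-3,2) + c_2e^(4t)(-2,1).
Applying p(0)=4, q(0)=-2 gives c_1=0, c_2=-2.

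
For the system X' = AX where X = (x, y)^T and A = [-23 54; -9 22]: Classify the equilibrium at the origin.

saddle

A = [[-23,54],[-9,22]]; det(A-λI) = λ^2 + λ - 20.
λ = -5, 4: opposite signs.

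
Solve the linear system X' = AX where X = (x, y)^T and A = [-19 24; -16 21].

Coefficient matrix A = [[-19, 24], [-16, 21]].
Characteristic polynomial det(A - λI) = λ^2 - 2λ - 15 = 0.
Eigenvalues λ = -3, 5.
For λ=-3: (A-λI) row 1 is [-16, 24], so an eigenvector is (-3, -2).
For λ=5: (A-λI) row 1 is [-24, 24], so an eigenvector is (-1, -1).
General solution: C_1e^(-3t)(-3,-2) + C_2e^(5t)(-1,-1).

x(t) = -3C_1e^(-3t) - C_2e^(5t), y(t) = -2C_1e^(-3t) - C_2e^(5t)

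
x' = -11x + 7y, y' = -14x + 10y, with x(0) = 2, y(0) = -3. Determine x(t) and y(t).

Coefficient matrix A = [[-11, 7], [-14, 10]].
Characteristic polynomial det(A - λI) = λ^2 + λ - 12 = 0.
Eigenvalues λ = 3, -4.
For λ=3: (A-λI) row 1 is [-14, 7], so an eigenvector is (1, 2).
For λ=-4: (A-λI) row 1 is [-7, 7], so an eigenvector is (-1, -1).
General solution: c_1e^(3t)(1,2) + c_2e^(-4t)(-1,-1).
Applying x(0)=2, y(0)=-3 gives c_1=-5, c_2=-7.

x(t) = -5e^(3t) + 7e^(-4t), y(t) = -10e^(3t) + 7e^(-4t)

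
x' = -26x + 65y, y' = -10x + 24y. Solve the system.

Coefficient matrix A = [[-26, 65], [-10, 24]].
Characteristic polynomial det(A - λI) = λ^2 + 2λ + 26 = 0.
Eigenvalues λ = -1 ± 5i (complex conjugate pair).
For λ=-1+5i: an eigenvector is (-3,-1) - i(2,1) = (-3 - 2i, -1 - i).
A real fundamental pair from Re and Im of e^((-1+5i)t)v: X_1 = e^(-t)(cos(5t)·(-3,-1) + sin(5t)·(2,1)), X_2 = e^(-t)(sin(5t)·(-3,-1) - cos(5t)·(2,1)).
General solution: K_1X_1 + K_2X_2.

x(t) = 2K_1e^(-t)sin(5t) - 3K_1e^(-t)cos(5t) - 3K_2e^(-t)sin(5t) - 2K_2e^(-t)cos(5t), y(t) = K_1e^(-t)sin(5t) - K_1e^(-t)cos(5t) - K_2e^(-t)sin(5t) - K_2e^(-t)cos(5t)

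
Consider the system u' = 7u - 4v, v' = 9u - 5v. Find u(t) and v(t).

Coefficient matrix A = [[7, -4], [9, -5]].
Characteristic polynomial det(A - λI) = λ^2 - 2λ + 1 = 0.
Single eigenvalue λ = 1 with algebraic multiplicity 2.
Eigenvector v = (2,3); generalized eigenvector w with (A-λI)w=v is (-1,-2).
General solution: e^(t)[C_1·v + C_2·(t·v + w)].

u(t) = 2C_1e^(t) + 2C_2te^(t) - C_2e^(t), v(t) = 3C_1e^(t) + 3C_2te^(t) - 2C_2e^(t)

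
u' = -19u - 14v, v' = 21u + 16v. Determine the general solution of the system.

Coefficient matrix A = [[-19, -14], [21, 16]].
Characteristic polynomial det(A - λI) = λ^2 + 3λ - 10 = 0.
Eigenvalues λ = 2, -5.
For λ=2: (A-λI) row 1 is [-21, -14], so an eigenvector is (-2, 3).
For λ=-5: (A-λI) row 1 is [-14, -14], so an eigenvector is (-1, 1).
General solution: K_1e^(2t)(-2,3) + K_2e^(-5t)(-1,1).

u(t) = -2K_1e^(2t) - K_2e^(-5t), v(t) = 3K_1e^(2t) + K_2e^(-5t)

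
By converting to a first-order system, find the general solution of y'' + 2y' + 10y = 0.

y(t) = K_1e^(-t)cos(3t) + K_2e^(-t)sin(3t)

Let x_1 = y, x_2 = y'. Then x_1' = x_2 and x_2' = -10x_1 - 2x_2.
A = [[0,1],[-10,-2]]; det(A-λI) = λ^2 + 2λ + 10.
Eigenvalues λ = -1 ± 3i.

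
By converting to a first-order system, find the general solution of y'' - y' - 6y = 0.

y(t) = C_1e^(-2t) + C_2e^(3t)

Let x_1 = y, x_2 = y'. Then x_1' = x_2 and x_2' = 6x_1 + x_2.
A = [[0,1],[6,1]]; det(A-λI) = λ^2 - λ - 6.
Eigenvalues λ = -2, 3 with eigenvectors (1,-2), (1,3).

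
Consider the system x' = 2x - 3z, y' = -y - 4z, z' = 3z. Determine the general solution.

x(t) = K_1e^(2t) - 3K_2e^(3t), y(t) = -K_2e^(3t) + K_3e^(-t), z(t) = K_2e^(3t)

Coefficient matrix A = [[2, 0, -3], [0, -1, -4], [0, 0, 3]].
det(A - λI) = 0 gives eigenvalues λ = 2, 3, -1.
For λ=2: eigenvector (1,0,0).
For λ=3: eigenvector (-3,-1,1).
For λ=-1: eigenvector (0,1,0).
General solution: K_1e^(2t)(1,0,0) + K_2e^(3t)(-3,-1,1) + K_3e^(-t)(0,1,0).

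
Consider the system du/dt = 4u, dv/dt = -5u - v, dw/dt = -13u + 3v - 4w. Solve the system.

Coefficient matrix A = [[4, 0, 0], [-5, -1, 0], [-13, 3, -4]].
det(A - λI) = 0 gives eigenvalues λ = 4, -4, -1.
For λ=4: eigenvector (1,-1,-2).
For λ=-4: eigenvector (0,0,1).
For λ=-1: eigenvector (0,1,1).
General solution: K_1e^(4t)(1,-1,-2) + K_2e^(-4t)(0,0,1) + K_3e^(-t)(0,1,1).

u(t) = K_1e^(4t), v(t) = -K_1e^(4t) + K_3e^(-t), w(t) = -2K_1e^(4t) + K_2e^(-4t) + K_3e^(-t)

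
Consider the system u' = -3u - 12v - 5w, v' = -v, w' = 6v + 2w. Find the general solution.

u(t) = -C_1e^(2t) - C_2e^(-t) + C_3e^(-3t), v(t) = C_2e^(-t), w(t) = C_1e^(2t) - 2C_2e^(-t)

Coefficient matrix A = [[-3, -12, -5], [0, -1, 0], [0, 6, 2]].
det(A - λI) = 0 gives eigenvalues λ = 2, -1, -3.
For λ=2: eigenvector (-1,0,1).
For λ=-1: eigenvector (-1,1,-2).
For λ=-3: eigenvector (1,0,0).
General solution: C_1e^(2t)(-1,0,1) + C_2e^(-t)(-1,1,-2) + C_3e^(-3t)(1,0,0).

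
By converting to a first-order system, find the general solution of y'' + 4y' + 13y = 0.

y(t) = C_1e^(-2t)cos(3t) + C_2e^(-2t)sin(3t)

Let x_1 = y, x_2 = y'. Then x_1' = x_2 and x_2' = -13x_1 - 4x_2.
A = [[0,1],[-13,-4]]; det(A-λI) = λ^2 + 4λ + 13.
Eigenvalues λ = -2 ± 3i.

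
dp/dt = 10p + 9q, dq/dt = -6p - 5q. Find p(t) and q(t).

p(t) = -3K_1e^(4t) + K_2e^(t), q(t) = 2K_1e^(4t) - K_2e^(t)

Coefficient matrix A = [[10, 9], [-6, -5]].
Characteristic polynomial det(A - λI) = λ^2 - 5λ + 4 = 0.
Eigenvalues λ = 4, 1.
For λ=4: (A-λI) row 1 is [6, 9], so an eigenvector is (-3, 2).
For λ=1: (A-λI) row 1 is [9, 9], so an eigenvector is (1, -1).
General solution: K_1e^(4t)(-3,2) + K_2e^(t)(1,-1).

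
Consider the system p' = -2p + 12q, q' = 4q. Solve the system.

Coefficient matrix A = [[-2, 12], [0, 4]].
Characteristic polynomial det(A - λI) = λ^2 - 2λ - 8 = 0.
Eigenvalues λ = -2, 4.
For λ=-2: (A-λI) row 1 is [0, 12], so an eigenvector is (-1, 0).
For λ=4: (A-λI) row 1 is [-6, 12], so an eigenvector is (2, 1).
General solution: c_1e^(-2t)(-1,0) + c_2e^(4t)(2,1).

p(t) = -c_1e^(-2t) + 2c_2e^(4t), q(t) = c_2e^(4t)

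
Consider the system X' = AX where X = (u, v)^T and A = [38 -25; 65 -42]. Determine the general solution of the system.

Coefficient matrix A = [[38, -25], [65, -42]].
Characteristic polynomial det(A - λI) = λ^2 + 4λ + 29 = 0.
Eigenvalues λ = -2 ± 5i (complex conjugate pair).
For λ=-2+5i: an eigenvector is (-1,-2) - i(2,3) = (-1 - 2i, -2 - 3i).
A real fundamental pair from Re and Im of e^((-2+5i)t)v: X_1 = e^(-2t)(cos(5t)·(-1,-2) + sin(5t)·(2,3)), X_2 = e^(-2t)(sin(5t)·(-1,-2) - cos(5t)·(2,3)).
General solution: C_1X_1 + C_2X_2.

u(t) = 2C_1e^(-2t)sin(5t) - C_1e^(-2t)cos(5t) - C_2e^(-2t)sin(5t) - 2C_2e^(-2t)cos(5t), v(t) = 3C_1e^(-2t)sin(5t) - 2C_1e^(-2t)cos(5t) - 2C_2e^(-2t)sin(5t) - 3C_2e^(-2t)cos(5t)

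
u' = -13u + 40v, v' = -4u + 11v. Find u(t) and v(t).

u(t) = K_1e^(-t)sin(4t) + 3K_1e^(-t)cos(4t) + 3K_2e^(-t)sin(4t) - K_2e^(-t)cos(4t), v(t) = K_1e^(-t)cos(4t) + K_2e^(-t)sin(4t)

Coefficient matrix A = [[-13, 40], [-4, 11]].
Characteristic polynomial det(A - λI) = λ^2 + 2λ + 17 = 0.
Eigenvalues λ = -1 ± 4i (complex conjugate pair).
For λ=-1+4i: an eigenvector is (3,1) - i(1,0) = (3 - i, 1).
A real fundamental pair from Re and Im of e^((-1+4i)t)v: X_1 = e^(-t)(cos(4t)·(3,1) + sin(4t)·(1,0)), X_2 = e^(-t)(sin(4t)·(3,1) - cos(4t)·(1,0)).
General solution: K_1X_1 + K_2X_2.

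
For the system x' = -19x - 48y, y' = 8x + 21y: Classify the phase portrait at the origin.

A = [[-19,-48],[8,21]]; det(A-λI) = λ^2 - 2λ - 15.
λ = 5, -3: opposite signs.

saddle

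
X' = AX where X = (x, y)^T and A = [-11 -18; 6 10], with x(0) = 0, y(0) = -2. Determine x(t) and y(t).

Coefficient matrix A = [[-11, -18], [6, 10]].
Characteristic polynomial det(A - λI) = λ^2 + λ - 2 = 0.
Eigenvalues λ = 1, -2.
For λ=1: (A-λI) row 1 is [-12, -18], so an eigenvector is (-3, 2).
For λ=-2: (A-λI) row 1 is [-9, -18], so an eigenvector is (2, -1).
General solution: K_1e^(t)(-3,2) + K_2e^(-2t)(2,-1).
Applying x(0)=0, y(0)=-2 gives K_1=-4, K_2=-6.

x(t) = 12e^(t) - 12e^(-2t), y(t) = -8e^(t) + 6e^(-2t)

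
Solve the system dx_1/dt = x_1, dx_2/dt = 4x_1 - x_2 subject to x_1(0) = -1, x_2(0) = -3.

Coefficient matrix A = [[1, 0], [4, -1]].
Characteristic polynomial det(A - λI) = λ^2 - 1 = 0.
Eigenvalues λ = 1, -1.
For λ=1: (A-λI) row 2 is [4, -2], so an eigenvector is (-1, -2).
For λ=-1: (A-λI) row 1 is [2, 0], so an eigenvector is (0, -1).
General solution: C_1e^(t)(-1,-2) + C_2e^(-t)(0,-1).
Applying x_1(0)=-1, x_2(0)=-3 gives C_1=1, C_2=1.

x_1(t) = -e^(t), x_2(t) = -2e^(t) - e^(-t)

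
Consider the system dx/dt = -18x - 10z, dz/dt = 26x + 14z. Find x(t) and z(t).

Coefficient matrix A = [[-18, -10], [26, 14]].
Characteristic polynomial det(A - λI) = λ^2 + 4λ + 8 = 0.
Eigenvalues λ = -2 ± 2i (complex conjugate pair).
For λ=-2+2i: an eigenvector is (1,-2) - i(2,-3) = (1 - 2i, -2 + 3i).
A real fundamental pair from Re and Im of e^((-2+2i)t)v: X_1 = e^(-2t)(cos(2t)·(1,-2) + sin(2t)·(2,-3)), X_2 = e^(-2t)(sin(2t)·(1,-2) - cos(2t)·(2,-3)).
General solution: K_1X_1 + K_2X_2.

x(t) = 2K_1e^(-2t)sin(2t) + K_1e^(-2t)cos(2t) + K_2e^(-2t)sin(2t) - 2K_2e^(-2t)cos(2t), z(t) = -3K_1e^(-2t)sin(2t) - 2K_1e^(-2t)cos(2t) - 2K_2e^(-2t)sin(2t) + 3K_2e^(-2t)cos(2t)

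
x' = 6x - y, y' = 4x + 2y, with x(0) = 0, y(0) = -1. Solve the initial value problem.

x(t) = te^(4t), y(t) = 2te^(4t) - e^(4t)

Coefficient matrix A = [[6, -1], [4, 2]].
Characteristic polynomial det(A - λI) = λ^2 - 8λ + 16 = 0.
Single eigenvalue λ = 4 with algebraic multiplicity 2.
Eigenvector v = (1,2); generalized eigenvector w with (A-λI)w=v is (-1,-3).
General solution: e^(4t)[C_1·v + C_2·(t·v + w)].
Applying x(0)=0, y(0)=-1 gives C_1=1, C_2=1.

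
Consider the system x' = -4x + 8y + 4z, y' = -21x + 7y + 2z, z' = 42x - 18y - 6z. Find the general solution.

x(t) = C_1e^(-4t) + 2C_3e^(-2t), y(t) = 3C_1e^(-4t) + C_2e^(3t) + 8C_3e^(-2t), z(t) = -6C_1e^(-4t) - 2C_2e^(3t) - 15C_3e^(-2t)

Coefficient matrix A = [[-4, 8, 4], [-21, 7, 2], [42, -18, -6]].
det(A - λI) = 0 gives eigenvalues λ = -4, 3, -2.
For λ=-4: eigenvector (1,3,-6).
For λ=3: eigenvector (0,1,-2).
For λ=-2: eigenvector (2,8,-15).
General solution: C_1e^(-4t)(1,3,-6) + C_2e^(3t)(0,1,-2) + C_3e^(-2t)(2,8,-15).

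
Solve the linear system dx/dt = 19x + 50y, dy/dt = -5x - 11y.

Coefficient matrix A = [[19, 50], [-5, -11]].
Characteristic polynomial det(A - λI) = λ^2 - 8λ + 41 = 0.
Eigenvalues λ = 4 ± 5i (complex conjugate pair).
For λ=4+5i: an eigenvector is (3,-1) - i(-1,0) = (3 + i, -1).
A real fundamental pair from Re and Im of e^((4+5i)t)v: X_1 = e^(4t)(cos(5t)·(3,-1) + sin(5t)·(-1,0)), X_2 = e^(4t)(sin(5t)·(3,-1) - cos(5t)·(-1,0)).
General solution: C_1X_1 + C_2X_2.

x(t) = -C_1e^(4t)sin(5t) + 3C_1e^(4t)cos(5t) + 3C_2e^(4t)sin(5t) + C_2e^(4t)cos(5t), y(t) = -C_1e^(4t)cos(5t) - C_2e^(4t)sin(5t)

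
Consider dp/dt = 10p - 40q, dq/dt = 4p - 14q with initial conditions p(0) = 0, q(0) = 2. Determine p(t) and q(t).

Coefficient matrix A = [[10, -40], [4, -14]].
Characteristic polynomial det(A - λI) = λ^2 + 4λ + 20 = 0.
Eigenvalues λ = -2 ± 4i (complex conjugate pair).
For λ=-2+4i: an eigenvector is (3,1) - i(-1,0) = (3 + i, 1).
A real fundamental pair from Re and Im of e^((-2+4i)t)v: X_1 = e^(-2t)(cos(4t)·(3,1) + sin(4t)·(-1,0)), X_2 = e^(-2t)(sin(4t)·(3,1) - cos(4t)·(-1,0)).
General solution: C_1X_1 + C_2X_2.
Applying p(0)=0, q(0)=2 gives C_1=2, C_2=-6.

p(t) = -20e^(-2t)sin(4t), q(t) = -6e^(-2t)sin(4t) + 2e^(-2t)cos(4t)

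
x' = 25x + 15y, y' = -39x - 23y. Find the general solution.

Coefficient matrix A = [[25, 15], [-39, -23]].
Characteristic polynomial det(A - λI) = λ^2 - 2λ + 10 = 0.
Eigenvalues λ = 1 ± 3i (complex conjugate pair).
For λ=1+3i: an eigenvector is (1,-2) - i(-2,3) = (1 + 2i, -2 - 3i).
A real fundamental pair from Re and Im of e^((1+3i)t)v: X_1 = e^(t)(cos(3t)·(1,-2) + sin(3t)·(-2,3)), X_2 = e^(t)(sin(3t)·(1,-2) - cos(3t)·(-2,3)).
General solution: K_1X_1 + K_2X_2.

x(t) = -2K_1e^(t)sin(3t) + K_1e^(t)cos(3t) + K_2e^(t)sin(3t) + 2K_2e^(t)cos(3t), y(t) = 3K_1e^(t)sin(3t) - 2K_1e^(t)cos(3t) - 2K_2e^(t)sin(3t) - 3K_2e^(t)cos(3t)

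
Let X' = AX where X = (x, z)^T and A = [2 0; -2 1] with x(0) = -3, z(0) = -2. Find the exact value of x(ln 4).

A = [[2,0],[-2,1]]; eigenvalues λ = 1, 2.
Eigenvectors: (0,-1) for λ=1, (-1,2) for λ=2.
From the initial condition, c_1 = 8, c_2 = 3.
x(ln 4) = (8)(4^1)(0) + (3)(4^2)(-1) = -48.

-48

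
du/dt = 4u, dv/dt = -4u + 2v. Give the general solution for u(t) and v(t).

u(t) = c_1e^(4t), v(t) = -2c_1e^(4t) + c_2e^(2t)

Coefficient matrix A = [[4, 0], [-4, 2]].
Characteristic polynomial det(A - λI) = λ^2 - 6λ + 8 = 0.
Eigenvalues λ = 4, 2.
For λ=4: (A-λI) row 2 is [-4, -2], so an eigenvector is (1, -2).
For λ=2: (A-λI) row 1 is [2, 0], so an eigenvector is (0, 1).
General solution: c_1e^(4t)(1,-2) + c_2e^(2t)(0,1).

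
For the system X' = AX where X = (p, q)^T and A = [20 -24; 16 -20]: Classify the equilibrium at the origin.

A = [[20,-24],[16,-20]]; det(A-λI) = λ^2 - 16.
λ = 4, -4: opposite signs.

saddle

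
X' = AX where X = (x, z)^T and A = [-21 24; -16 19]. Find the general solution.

Coefficient matrix A = [[-21, 24], [-16, 19]].
Characteristic polynomial det(A - λI) = λ^2 + 2λ - 15 = 0.
Eigenvalues λ = 3, -5.
For λ=3: (A-λI) row 1 is [-24, 24], so an eigenvector is (1, 1).
For λ=-5: (A-λI) row 1 is [-16, 24], so an eigenvector is (-3, -2).
General solution: c_1e^(3t)(1,1) + c_2e^(-5t)(-3,-2).

x(t) = c_1e^(3t) - 3c_2e^(-5t), z(t) = c_1e^(3t) - 2c_2e^(-5t)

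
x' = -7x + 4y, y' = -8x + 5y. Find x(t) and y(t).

Coefficient matrix A = [[-7, 4], [-8, 5]].
Characteristic polynomial det(A - λI) = λ^2 + 2λ - 3 = 0.
Eigenvalues λ = -3, 1.
For λ=-3: (A-λI) row 1 is [-4, 4], so an eigenvector is (1, 1).
For λ=1: (A-λI) row 1 is [-8, 4], so an eigenvector is (1, 2).
General solution: c_1e^(-3t)(1,1) + c_2e^(t)(1,2).

x(t) = c_1e^(-3t) + c_2e^(t), y(t) = c_1e^(-3t) + 2c_2e^(t)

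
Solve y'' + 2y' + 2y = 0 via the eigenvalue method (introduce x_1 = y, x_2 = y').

Let x_1 = y, x_2 = y'. Then x_1' = x_2 and x_2' = -2x_1 - 2x_2.
A = [[0,1],[-2,-2]]; det(A-λI) = λ^2 + 2λ + 2.
Eigenvalues λ = -1 ± i.

y(t) = C_1e^(-t)cos(t) + C_2e^(-t)sin(t)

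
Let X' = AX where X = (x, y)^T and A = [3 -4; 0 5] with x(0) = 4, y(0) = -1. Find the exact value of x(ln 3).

540

A = [[3,-4],[0,5]]; eigenvalues λ = 5, 3.
Eigenvectors: (-2,1) for λ=5, (1,0) for λ=3.
From the initial condition, c_1 = -1, c_2 = 2.
x(ln 3) = (-1)(3^5)(-2) + (2)(3^3)(1) = 540.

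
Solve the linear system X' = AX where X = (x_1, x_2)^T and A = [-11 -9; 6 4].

Coefficient matrix A = [[-11, -9], [6, 4]].
Characteristic polynomial det(A - λI) = λ^2 + 7λ + 10 = 0.
Eigenvalues λ = -5, -2.
For λ=-5: (A-λI) row 1 is [-6, -9], so an eigenvector is (-3, 2).
For λ=-2: (A-λI) row 1 is [-9, -9], so an eigenvector is (1, -1).
General solution: c_1e^(-5t)(-3,2) + c_2e^(-2t)(1,-1).

x_1(t) = -3c_1e^(-5t) + c_2e^(-2t), x_2(t) = 2c_1e^(-5t) - c_2e^(-2t)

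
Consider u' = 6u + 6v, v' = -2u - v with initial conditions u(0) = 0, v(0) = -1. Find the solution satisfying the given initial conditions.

Coefficient matrix A = [[6, 6], [-2, -1]].
Characteristic polynomial det(A - λI) = λ^2 - 5λ + 6 = 0.
Eigenvalues λ = 2, 3.
For λ=2: (A-λI) row 1 is [4, 6], so an eigenvector is (-3, 2).
For λ=3: (A-λI) row 1 is [3, 6], so an eigenvector is (-2, 1).
General solution: c_1e^(2t)(-3,2) + c_2e^(3t)(-2,1).
Applying u(0)=0, v(0)=-1 gives c_1=-2, c_2=3.

u(t) = -6e^(3t) + 6e^(2t), v(t) = 3e^(3t) - 4e^(2t)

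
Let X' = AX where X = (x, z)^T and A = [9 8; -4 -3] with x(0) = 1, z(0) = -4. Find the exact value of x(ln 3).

-1437

A = [[9,8],[-4,-3]]; eigenvalues λ = 5, 1.
Eigenvectors: (-2,1) for λ=5, (-1,1) for λ=1.
From the initial condition, c_1 = 3, c_2 = -7.
x(ln 3) = (3)(3^5)(-2) + (-7)(3^1)(-1) = -1437.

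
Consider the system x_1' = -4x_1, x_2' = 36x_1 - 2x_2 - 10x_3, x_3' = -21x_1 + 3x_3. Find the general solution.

x_1(t) = c_2e^(-4t), x_2(t) = c_1e^(-2t) - 3c_2e^(-4t) - 2c_3e^(3t), x_3(t) = 3c_2e^(-4t) + c_3e^(3t)

Coefficient matrix A = [[-4, 0, 0], [36, -2, -10], [-21, 0, 3]].
det(A - λI) = 0 gives eigenvalues λ = -2, -4, 3.
For λ=-2: eigenvector (0,1,0).
For λ=-4: eigenvector (1,-3,3).
For λ=3: eigenvector (0,-2,1).
General solution: c_1e^(-2t)(0,1,0) + c_2e^(-4t)(1,-3,3) + c_3e^(3t)(0,-2,1).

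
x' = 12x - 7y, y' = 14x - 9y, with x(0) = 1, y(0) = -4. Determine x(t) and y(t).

x(t) = 6e^(5t) - 5e^(-2t), y(t) = 6e^(5t) - 10e^(-2t)

Coefficient matrix A = [[12, -7], [14, -9]].
Characteristic polynomial det(A - λI) = λ^2 - 3λ - 10 = 0.
Eigenvalues λ = -2, 5.
For λ=-2: (A-λI) row 1 is [14, -7], so an eigenvector is (-1, -2).
For λ=5: (A-λI) row 1 is [7, -7], so an eigenvector is (-1, -1).
General solution: c_1e^(-2t)(-1,-2) + c_2e^(5t)(-1,-1).
Applying x(0)=1, y(0)=-4 gives c_1=5, c_2=-6.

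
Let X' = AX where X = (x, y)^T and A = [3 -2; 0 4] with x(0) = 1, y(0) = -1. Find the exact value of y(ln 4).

-256

A = [[3,-2],[0,4]]; eigenvalues λ = 3, 4.
Eigenvectors: (-1,0) for λ=3, (2,-1) for λ=4.
From the initial condition, c_1 = 1, c_2 = 1.
y(ln 4) = (1)(4^3)(0) + (1)(4^4)(-1) = -256.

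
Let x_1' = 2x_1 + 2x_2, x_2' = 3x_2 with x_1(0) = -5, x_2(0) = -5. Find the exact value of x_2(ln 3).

-135

A = [[2,2],[0,3]]; eigenvalues λ = 2, 3.
Eigenvectors: (-1,0) for λ=2, (2,1) for λ=3.
From the initial condition, c_1 = -5, c_2 = -5.
x_2(ln 3) = (-5)(3^2)(0) + (-5)(3^3)(1) = -135.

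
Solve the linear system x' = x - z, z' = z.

x(t) = -K_1e^(t) - K_2te^(t) - K_2e^(t), z(t) = K_2e^(t)

Coefficient matrix A = [[1, -1], [0, 1]].
Characteristic polynomial det(A - λI) = λ^2 - 2λ + 1 = 0.
Single eigenvalue λ = 1 with algebraic multiplicity 2.
Eigenvector v = (-1,0); generalized eigenvector w with (A-λI)w=v is (-1,1).
General solution: e^(t)[K_1·v + K_2·(t·v + w)].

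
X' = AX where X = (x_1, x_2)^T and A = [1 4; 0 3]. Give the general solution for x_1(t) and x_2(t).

Coefficient matrix A = [[1, 4], [0, 3]].
Characteristic polynomial det(A - λI) = λ^2 - 4λ + 3 = 0.
Eigenvalues λ = 3, 1.
For λ=3: (A-λI) row 1 is [-2, 4], so an eigenvector is (2, 1).
For λ=1: (A-λI) row 1 is [0, 4], so an eigenvector is (1, 0).
General solution: K_1e^(3t)(2,1) + K_2e^(t)(1,0).

x_1(t) = 2K_1e^(3t) + K_2e^(t), x_2(t) = K_1e^(3t)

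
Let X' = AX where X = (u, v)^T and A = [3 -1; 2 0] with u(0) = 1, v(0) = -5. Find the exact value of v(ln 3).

A = [[3,-1],[2,0]]; eigenvalues λ = 1, 2.
Eigenvectors: (1,2) for λ=1, (1,1) for λ=2.
From the initial condition, c_1 = -6, c_2 = 7.
v(ln 3) = (-6)(3^1)(2) + (7)(3^2)(1) = 27.

27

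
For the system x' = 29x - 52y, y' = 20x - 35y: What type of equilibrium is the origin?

stable spiral

A = [[29,-52],[20,-35]]; det(A-λI) = λ^2 + 6λ + 25.
λ = -3 ± 4i: negative real part.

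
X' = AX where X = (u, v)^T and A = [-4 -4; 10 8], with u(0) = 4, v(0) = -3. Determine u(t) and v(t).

u(t) = -6e^(2t)sin(2t) + 4e^(2t)cos(2t), v(t) = 11e^(2t)sin(2t) - 3e^(2t)cos(2t)

Coefficient matrix A = [[-4, -4], [10, 8]].
Characteristic polynomial det(A - λI) = λ^2 - 4λ + 8 = 0.
Eigenvalues λ = 2 ± 2i (complex conjugate pair).
For λ=2+2i: an eigenvector is (1,-1) - i(-1,2) = (1 + i, -1 - 2i).
A real fundamental pair from Re and Im of e^((2+2i)t)v: X_1 = e^(2t)(cos(2t)·(1,-1) + sin(2t)·(-1,2)), X_2 = e^(2t)(sin(2t)·(1,-1) - cos(2t)·(-1,2)).
General solution: c_1X_1 + c_2X_2.
Applying u(0)=4, v(0)=-3 gives c_1=5, c_2=-1.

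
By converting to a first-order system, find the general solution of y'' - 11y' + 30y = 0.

Let x_1 = y, x_2 = y'. Then x_1' = x_2 and x_2' = -30x_1 + 11x_2.
A = [[0,1],[-30,11]]; det(A-λI) = λ^2 - 11λ + 30.
Eigenvalues λ = 5, 6 with eigenvectors (1,5), (1,6).

y(t) = C_1e^(5t) + C_2e^(6t)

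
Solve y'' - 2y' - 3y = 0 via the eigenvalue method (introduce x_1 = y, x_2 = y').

Let x_1 = y, x_2 = y'. Then x_1' = x_2 and x_2' = 3x_1 + 2x_2.
A = [[0,1],[3,2]]; det(A-λI) = λ^2 - 2λ - 3.
Eigenvalues λ = 3, -1 with eigenvectors (1,3), (1,-1).

y(t) = C_1e^(3t) + C_2e^(-t)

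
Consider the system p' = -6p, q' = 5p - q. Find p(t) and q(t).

Coefficient matrix A = [[-6, 0], [5, -1]].
Characteristic polynomial det(A - λI) = λ^2 + 7λ + 6 = 0.
Eigenvalues λ = -1, -6.
For λ=-1: (A-λI) row 1 is [-5, 0], so an eigenvector is (0, -1).
For λ=-6: (A-λI) row 2 is [5, 5], so an eigenvector is (1, -1).
General solution: K_1e^(-t)(0,-1) + K_2e^(-6t)(1,-1).

p(t) = K_2e^(-6t), q(t) = -K_1e^(-t) - K_2e^(-6t)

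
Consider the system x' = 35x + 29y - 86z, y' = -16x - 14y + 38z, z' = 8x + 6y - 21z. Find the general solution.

x(t) = 9K_1e^(3t) + 7K_2e^(-2t) + 4K_3e^(-t), y(t) = -4K_1e^(3t) - 3K_2e^(-2t) - 2K_3e^(-t), z(t) = 2K_1e^(3t) + 2K_2e^(-2t) + K_3e^(-t)

Coefficient matrix A = [[35, 29, -86], [-16, -14, 38], [8, 6, -21]].
det(A - λI) = 0 gives eigenvalues λ = 3, -2, -1.
For λ=3: eigenvector (9,-4,2).
For λ=-2: eigenvector (7,-3,2).
For λ=-1: eigenvector (4,-2,1).
General solution: K_1e^(3t)(9,-4,2) + K_2e^(-2t)(7,-3,2) + K_3e^(-t)(4,-2,1).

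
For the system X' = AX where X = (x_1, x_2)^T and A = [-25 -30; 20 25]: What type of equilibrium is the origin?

A = [[-25,-30],[20,25]]; det(A-λI) = λ^2 - 25.
λ = -5, 5: opposite signs.

saddle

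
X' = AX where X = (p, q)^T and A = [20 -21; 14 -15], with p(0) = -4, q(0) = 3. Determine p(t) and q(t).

p(t) = -21e^(6t) + 17e^(-t), q(t) = -14e^(6t) + 17e^(-t)

Coefficient matrix A = [[20, -21], [14, -15]].
Characteristic polynomial det(A - λI) = λ^2 - 5λ - 6 = 0.
Eigenvalues λ = 6, -1.
For λ=6: (A-λI) row 1 is [14, -21], so an eigenvector is (-3, -2).
For λ=-1: (A-λI) row 1 is [21, -21], so an eigenvector is (-1, -1).
General solution: C_1e^(6t)(-3,-2) + C_2e^(-t)(-1,-1).
Applying p(0)=-4, q(0)=3 gives C_1=7, C_2=-17.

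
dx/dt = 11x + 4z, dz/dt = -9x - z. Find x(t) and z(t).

Coefficient matrix A = [[11, 4], [-9, -1]].
Characteristic polynomial det(A - λI) = λ^2 - 10λ + 25 = 0.
Single eigenvalue λ = 5 with algebraic multiplicity 2.
Eigenvector v = (-2,3); generalized eigenvector w with (A-λI)w=v is (1,-2).
General solution: e^(5t)[C_1·v + C_2·(t·v + w)].

x(t) = -2C_1e^(5t) - 2C_2te^(5t) + C_2e^(5t), z(t) = 3C_1e^(5t) + 3C_2te^(5t) - 2C_2e^(5t)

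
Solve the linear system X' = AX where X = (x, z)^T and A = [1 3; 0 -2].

Coefficient matrix A = [[1, 3], [0, -2]].
Characteristic polynomial det(A - λI) = λ^2 + λ - 2 = 0.
Eigenvalues λ = -2, 1.
For λ=-2: (A-λI) row 1 is [3, 3], so an eigenvector is (-1, 1).
For λ=1: (A-λI) row 1 is [0, 3], so an eigenvector is (-1, 0).
General solution: K_1e^(-2t)(-1,1) + K_2e^(t)(-1,0).

x(t) = -K_1e^(-2t) - K_2e^(t), z(t) = K_1e^(-2t)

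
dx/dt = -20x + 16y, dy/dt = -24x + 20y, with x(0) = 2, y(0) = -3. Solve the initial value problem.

x(t) = -10e^(4t) + 12e^(-4t), y(t) = -15e^(4t) + 12e^(-4t)

Coefficient matrix A = [[-20, 16], [-24, 20]].
Characteristic polynomial det(A - λI) = λ^2 - 16 = 0.
Eigenvalues λ = 4, -4.
For λ=4: (A-λI) row 1 is [-24, 16], so an eigenvector is (2, 3).
For λ=-4: (A-λI) row 1 is [-16, 16], so an eigenvector is (-1, -1).
General solution: c_1e^(4t)(2,3) + c_2e^(-4t)(-1,-1).
Applying x(0)=2, y(0)=-3 gives c_1=-5, c_2=-12.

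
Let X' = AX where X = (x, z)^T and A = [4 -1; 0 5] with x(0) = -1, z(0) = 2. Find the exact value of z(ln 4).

A = [[4,-1],[0,5]]; eigenvalues λ = 5, 4.
Eigenvectors: (1,-1) for λ=5, (1,0) for λ=4.
From the initial condition, c_1 = -2, c_2 = 1.
z(ln 4) = (-2)(4^5)(-1) + (1)(4^4)(0) = 2048.

2048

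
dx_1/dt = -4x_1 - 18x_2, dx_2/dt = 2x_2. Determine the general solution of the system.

x_1(t) = 3C_1e^(2t) + C_2e^(-4t), x_2(t) = -C_1e^(2t)

Coefficient matrix A = [[-4, -18], [0, 2]].
Characteristic polynomial det(A - λI) = λ^2 + 2λ - 8 = 0.
Eigenvalues λ = 2, -4.
For λ=2: (A-λI) row 1 is [-6, -18], so an eigenvector is (3, -1).
For λ=-4: (A-λI) row 1 is [0, -18], so an eigenvector is (1, 0).
General solution: C_1e^(2t)(3,-1) + C_2e^(-4t)(1,0).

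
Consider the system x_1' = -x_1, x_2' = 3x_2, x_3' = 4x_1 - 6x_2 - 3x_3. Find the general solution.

Coefficient matrix A = [[-1, 0, 0], [0, 3, 0], [4, -6, -3]].
det(A - λI) = 0 gives eigenvalues λ = 3, -3, -1.
For λ=3: eigenvector (0,1,-1).
For λ=-3: eigenvector (0,0,-1).
For λ=-1: eigenvector (1,0,2).
General solution: C_1e^(3t)(0,1,-1) + C_2e^(-3t)(0,0,-1) + C_3e^(-t)(1,0,2).

x_1(t) = C_3e^(-t), x_2(t) = C_1e^(3t), x_3(t) = -C_1e^(3t) - C_2e^(-3t) + 2C_3e^(-t)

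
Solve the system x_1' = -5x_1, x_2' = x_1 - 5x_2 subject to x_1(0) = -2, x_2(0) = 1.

x_1(t) = -2e^(-5t), x_2(t) = -2te^(-5t) + e^(-5t)

Coefficient matrix A = [[-5, 0], [1, -5]].
Characteristic polynomial det(A - λI) = λ^2 + 10λ + 25 = 0.
Single eigenvalue λ = -5 with algebraic multiplicity 2.
Eigenvector v = (0,-1); generalized eigenvector w with (A-λI)w=v is (-1,2).
General solution: e^(-5t)[K_1·v + K_2·(t·v + w)].
Applying x_1(0)=-2, x_2(0)=1 gives K_1=3, K_2=2.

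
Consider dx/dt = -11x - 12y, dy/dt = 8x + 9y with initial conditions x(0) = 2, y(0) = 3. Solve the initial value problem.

x(t) = -13e^(t) + 15e^(-3t), y(t) = 13e^(t) - 10e^(-3t)

Coefficient matrix A = [[-11, -12], [8, 9]].
Characteristic polynomial det(A - λI) = λ^2 + 2λ - 3 = 0.
Eigenvalues λ = -3, 1.
For λ=-3: (A-λI) row 1 is [-8, -12], so an eigenvector is (-3, 2).
For λ=1: (A-λI) row 1 is [-12, -12], so an eigenvector is (-1, 1).
General solution: C_1e^(-3t)(-3,2) + C_2e^(t)(-1,1).
Applying x(0)=2, y(0)=3 gives C_1=-5, C_2=13.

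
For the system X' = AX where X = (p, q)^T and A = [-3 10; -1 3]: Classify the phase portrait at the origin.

A = [[-3,10],[-1,3]]; det(A-λI) = λ^2 + 1.
λ = 0 ± i: zero real part.

center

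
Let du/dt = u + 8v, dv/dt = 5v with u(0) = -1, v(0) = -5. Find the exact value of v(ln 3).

A = [[1,8],[0,5]]; eigenvalues λ = 5, 1.
Eigenvectors: (2,1) for λ=5, (1,0) for λ=1.
From the initial condition, c_1 = -5, c_2 = 9.
v(ln 3) = (-5)(3^5)(1) + (9)(3^1)(0) = -1215.

-1215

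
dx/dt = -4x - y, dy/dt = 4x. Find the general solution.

Coefficient matrix A = [[-4, -1], [4, 0]].
Characteristic polynomial det(A - λI) = λ^2 + 4λ + 4 = 0.
Single eigenvalue λ = -2 with algebraic multiplicity 2.
Eigenvector v = (-1,2); generalized eigenvector w with (A-λI)w=v is (2,-3).
General solution: e^(-2t)[K_1·v + K_2·(t·v + w)].

x(t) = -K_1e^(-2t) - K_2te^(-2t) + 2K_2e^(-2t), y(t) = 2K_1e^(-2t) + 2K_2te^(-2t) - 3K_2e^(-2t)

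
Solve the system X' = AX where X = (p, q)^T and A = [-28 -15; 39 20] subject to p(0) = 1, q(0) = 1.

p(t) = -13e^(-4t)sin(3t) + e^(-4t)cos(3t), q(t) = 21e^(-4t)sin(3t) + e^(-4t)cos(3t)

Coefficient matrix A = [[-28, -15], [39, 20]].
Characteristic polynomial det(A - λI) = λ^2 + 8λ + 25 = 0.
Eigenvalues λ = -4 ± 3i (complex conjugate pair).
For λ=-4+3i: an eigenvector is (1,-2) - i(2,-3) = (1 - 2i, -2 + 3i).
A real fundamental pair from Re and Im of e^((-4+3i)t)v: X_1 = e^(-4t)(cos(3t)·(1,-2) + sin(3t)·(2,-3)), X_2 = e^(-4t)(sin(3t)·(1,-2) - cos(3t)·(2,-3)).
General solution: K_1X_1 + K_2X_2.
Applying p(0)=1, q(0)=1 gives K_1=-5, K_2=-3.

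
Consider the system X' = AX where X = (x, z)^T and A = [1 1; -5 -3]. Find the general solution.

x(t) = -C_1e^(-t)sin(t) + C_2e^(-t)cos(t), z(t) = 2C_1e^(-t)sin(t) - C_1e^(-t)cos(t) - C_2e^(-t)sin(t) - 2C_2e^(-t)cos(t)

Coefficient matrix A = [[1, 1], [-5, -3]].
Characteristic polynomial det(A - λI) = λ^2 + 2λ + 2 = 0.
Eigenvalues λ = -1 ± i (complex conjugate pair).
For λ=-1+i: an eigenvector is (0,-1) - i(-1,2) = (0 + i, -1 - 2i).
A real fundamental pair from Re and Im of e^((-1+i)t)v: X_1 = e^(-t)(cos(t)·(0,-1) + sin(t)·(-1,2)), X_2 = e^(-t)(sin(t)·(0,-1) - cos(t)·(-1,2)).
General solution: C_1X_1 + C_2X_2.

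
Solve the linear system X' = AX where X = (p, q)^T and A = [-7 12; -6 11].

p(t) = 2c_1e^(-t) - c_2e^(5t), q(t) = c_1e^(-t) - c_2e^(5t)

Coefficient matrix A = [[-7, 12], [-6, 11]].
Characteristic polynomial det(A - λI) = λ^2 - 4λ - 5 = 0.
Eigenvalues λ = -1, 5.
For λ=-1: (A-λI) row 1 is [-6, 12], so an eigenvector is (2, 1).
For λ=5: (A-λI) row 1 is [-12, 12], so an eigenvector is (-1, -1).
General solution: c_1e^(-t)(2,1) + c_2e^(5t)(-1,-1).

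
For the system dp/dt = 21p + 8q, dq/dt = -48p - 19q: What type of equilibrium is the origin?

A = [[21,8],[-48,-19]]; det(A-λI) = λ^2 - 2λ - 15.
λ = -3, 5: opposite signs.

saddle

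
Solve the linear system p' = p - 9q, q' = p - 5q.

p(t) = -3K_1e^(-2t) - 3K_2te^(-2t) + 2K_2e^(-2t), q(t) = -K_1e^(-2t) - K_2te^(-2t) + K_2e^(-2t)

Coefficient matrix A = [[1, -9], [1, -5]].
Characteristic polynomial det(A - λI) = λ^2 + 4λ + 4 = 0.
Single eigenvalue λ = -2 with algebraic multiplicity 2.
Eigenvector v = (-3,-1); generalized eigenvector w with (A-λI)w=v is (2,1).
General solution: e^(-2t)[K_1·v + K_2·(t·v + w)].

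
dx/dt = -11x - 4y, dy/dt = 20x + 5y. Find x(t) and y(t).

Coefficient matrix A = [[-11, -4], [20, 5]].
Characteristic polynomial det(A - λI) = λ^2 + 6λ + 25 = 0.
Eigenvalues λ = -3 ± 4i (complex conjugate pair).
For λ=-3+4i: an eigenvector is (0,1) - i(-1,2) = (0 + i, 1 - 2i).
A real fundamental pair from Re and Im of e^((-3+4i)t)v: X_1 = e^(-3t)(cos(4t)·(0,1) + sin(4t)·(-1,2)), X_2 = e^(-3t)(sin(4t)·(0,1) - cos(4t)·(-1,2)).
General solution: c_1X_1 + c_2X_2.

x(t) = -c_1e^(-3t)sin(4t) + c_2e^(-3t)cos(4t), y(t) = 2c_1e^(-3t)sin(4t) + c_1e^(-3t)cos(4t) + c_2e^(-3t)sin(4t) - 2c_2e^(-3t)cos(4t)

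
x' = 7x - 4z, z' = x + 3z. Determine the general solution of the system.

x(t) = 2c_1e^(5t) + 2c_2te^(5t) + c_2e^(5t), z(t) = c_1e^(5t) + c_2te^(5t)

Coefficient matrix A = [[7, -4], [1, 3]].
Characteristic polynomial det(A - λI) = λ^2 - 10λ + 25 = 0.
Single eigenvalue λ = 5 with algebraic multiplicity 2.
Eigenvector v = (2,1); generalized eigenvector w with (A-λI)w=v is (1,0).
General solution: e^(5t)[c_1·v + c_2·(t·v + w)].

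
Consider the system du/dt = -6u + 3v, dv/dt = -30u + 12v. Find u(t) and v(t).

u(t) = K_1e^(3t)cos(3t) + K_2e^(3t)sin(3t), v(t) = -K_1e^(3t)sin(3t) + 3K_1e^(3t)cos(3t) + 3K_2e^(3t)sin(3t) + K_2e^(3t)cos(3t)

Coefficient matrix A = [[-6, 3], [-30, 12]].
Characteristic polynomial det(A - λI) = λ^2 - 6λ + 18 = 0.
Eigenvalues λ = 3 ± 3i (complex conjugate pair).
For λ=3+3i: an eigenvector is (1,3) - i(0,-1) = (1, 3 + i).
A real fundamental pair from Re and Im of e^((3+3i)t)v: X_1 = e^(3t)(cos(3t)·(1,3) + sin(3t)·(0,-1)), X_2 = e^(3t)(sin(3t)·(1,3) - cos(3t)·(0,-1)).
General solution: K_1X_1 + K_2X_2.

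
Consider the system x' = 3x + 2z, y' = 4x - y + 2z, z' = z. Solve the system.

Coefficient matrix A = [[3, 0, 2], [4, -1, 2], [0, 0, 1]].
det(A - λI) = 0 gives eigenvalues λ = -1, 3, 1.
For λ=-1: eigenvector (0,-1,0).
For λ=3: eigenvector (1,1,0).
For λ=1: eigenvector (-1,-1,1).
General solution: C_1e^(-t)(0,-1,0) + C_2e^(3t)(1,1,0) + C_3e^(t)(-1,-1,1).

x(t) = C_2e^(3t) - C_3e^(t), y(t) = -C_1e^(-t) + C_2e^(3t) - C_3e^(t), z(t) = C_3e^(t)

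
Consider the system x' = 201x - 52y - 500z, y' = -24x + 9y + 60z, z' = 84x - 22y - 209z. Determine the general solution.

Coefficient matrix A = [[201, -52, -500], [-24, 9, 60], [84, -22, -209]].
det(A - λI) = 0 gives eigenvalues λ = 1, -3, 3.
For λ=1: eigenvector (5,0,2).
For λ=-3: eigenvector (12,-1,5).
For λ=3: eigenvector (-2,2,-1).
General solution: c_1e^(t)(5,0,2) + c_2e^(-3t)(12,-1,5) + c_3e^(3t)(-2,2,-1).

x(t) = 5c_1e^(t) + 12c_2e^(-3t) - 2c_3e^(3t), y(t) = -c_2e^(-3t) + 2c_3e^(3t), z(t) = 2c_1e^(t) + 5c_2e^(-3t) - c_3e^(3t)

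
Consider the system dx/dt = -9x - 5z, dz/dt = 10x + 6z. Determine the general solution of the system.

Coefficient matrix A = [[-9, -5], [10, 6]].
Characteristic polynomial det(A - λI) = λ^2 + 3λ - 4 = 0.
Eigenvalues λ = -4, 1.
For λ=-4: (A-λI) row 1 is [-5, -5], so an eigenvector is (-1, 1).
For λ=1: (A-λI) row 1 is [-10, -5], so an eigenvector is (1, -2).
General solution: c_1e^(-4t)(-1,1) + c_2e^(t)(1,-2).

x(t) = -c_1e^(-4t) + c_2e^(t), z(t) = c_1e^(-4t) - 2c_2e^(t)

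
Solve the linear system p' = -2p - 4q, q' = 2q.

Coefficient matrix A = [[-2, -4], [0, 2]].
Characteristic polynomial det(A - λI) = λ^2 - 4 = 0.
Eigenvalues λ = 2, -2.
For λ=2: (A-λI) row 1 is [-4, -4], so an eigenvector is (1, -1).
For λ=-2: (A-λI) row 1 is [0, -4], so an eigenvector is (-1, 0).
General solution: C_1e^(2t)(1,-1) + C_2e^(-2t)(-1,0).

p(t) = C_1e^(2t) - C_2e^(-2t), q(t) = -C_1e^(2t)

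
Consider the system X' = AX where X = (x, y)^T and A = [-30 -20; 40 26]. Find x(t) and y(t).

Coefficient matrix A = [[-30, -20], [40, 26]].
Characteristic polynomial det(A - λI) = λ^2 + 4λ + 20 = 0.
Eigenvalues λ = -2 ± 4i (complex conjugate pair).
For λ=-2+4i: an eigenvector is (-1,1) - i(2,-3) = (-1 - 2i, 1 + 3i).
A real fundamental pair from Re and Im of e^((-2+4i)t)v: X_1 = e^(-2t)(cos(4t)·(-1,1) + sin(4t)·(2,-3)), X_2 = e^(-2t)(sin(4t)·(-1,1) - cos(4t)·(2,-3)).
General solution: C_1X_1 + C_2X_2.

x(t) = 2C_1e^(-2t)sin(4t) - C_1e^(-2t)cos(4t) - C_2e^(-2t)sin(4t) - 2C_2e^(-2t)cos(4t), y(t) = -3C_1e^(-2t)sin(4t) + C_1e^(-2t)cos(4t) + C_2e^(-2t)sin(4t) + 3C_2e^(-2t)cos(4t)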